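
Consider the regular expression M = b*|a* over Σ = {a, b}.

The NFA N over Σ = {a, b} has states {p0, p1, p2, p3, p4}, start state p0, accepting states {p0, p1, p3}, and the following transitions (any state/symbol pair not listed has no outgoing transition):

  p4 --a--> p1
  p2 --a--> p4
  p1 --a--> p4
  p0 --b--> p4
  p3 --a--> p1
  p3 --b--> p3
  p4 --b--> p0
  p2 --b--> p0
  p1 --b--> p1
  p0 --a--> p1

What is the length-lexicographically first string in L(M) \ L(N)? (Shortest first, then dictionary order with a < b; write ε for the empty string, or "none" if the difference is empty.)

b

The string b is accepted by M but not by N.
No shorter string lies in the difference, and b is the lexicographically first length-1 string in L(M) \ L(N).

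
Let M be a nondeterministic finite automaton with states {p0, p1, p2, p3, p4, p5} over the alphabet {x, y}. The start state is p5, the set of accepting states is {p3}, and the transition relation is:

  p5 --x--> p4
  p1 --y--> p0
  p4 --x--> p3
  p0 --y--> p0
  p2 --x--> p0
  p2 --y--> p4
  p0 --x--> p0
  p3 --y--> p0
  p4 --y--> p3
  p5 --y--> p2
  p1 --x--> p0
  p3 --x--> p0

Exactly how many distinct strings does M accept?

The useful subgraph on states {p2, p3, p4, p5} is acyclic, so L(M) is finite; the longest accepting path visits 4 useful states, giving maximum string length 3.
Counting accepting paths from p5 by length: 2 of length 2, 2 of length 3. Total 4.

4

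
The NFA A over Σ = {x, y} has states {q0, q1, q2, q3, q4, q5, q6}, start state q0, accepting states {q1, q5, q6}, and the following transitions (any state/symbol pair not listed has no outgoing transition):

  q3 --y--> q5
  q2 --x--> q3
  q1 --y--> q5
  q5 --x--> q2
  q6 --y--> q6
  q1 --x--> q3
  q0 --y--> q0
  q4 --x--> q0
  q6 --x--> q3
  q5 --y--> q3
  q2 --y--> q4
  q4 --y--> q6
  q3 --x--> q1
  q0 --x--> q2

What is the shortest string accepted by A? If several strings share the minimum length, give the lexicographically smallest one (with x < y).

xxx

A breadth-first search from q0 reaches an accepting state first via the path q0 → q2 → q3 → q1 on input xxx.
No string of length < 3 is accepted (BFS exhausts all shorter strings without reaching an accepting state), and xxx is the lexicographically least accepting string of length 3.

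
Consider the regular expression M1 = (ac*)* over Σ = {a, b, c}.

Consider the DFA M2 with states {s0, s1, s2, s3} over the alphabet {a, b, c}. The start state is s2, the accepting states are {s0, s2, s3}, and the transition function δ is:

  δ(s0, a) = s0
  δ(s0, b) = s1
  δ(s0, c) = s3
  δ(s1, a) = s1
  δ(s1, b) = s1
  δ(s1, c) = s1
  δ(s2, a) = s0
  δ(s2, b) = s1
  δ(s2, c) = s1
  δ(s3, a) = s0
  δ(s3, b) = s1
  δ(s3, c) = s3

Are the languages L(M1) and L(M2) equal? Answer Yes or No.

Converting the expression M1 to a DFA (subset construction, then merging equivalent states) gives the minimal DFA with states {r0, r1, r2}, start state r0, accepting states {r0, r1} and transitions r0: a→r1, b→r2, c→r2; r1: a→r1, b→r2, c→r1; r2: a→r2, b→r2, c→r2.
Exploring the product automaton M1 × M2 from the start pair (r0, s2), following both machines on each input symbol, reaches 4 state pairs: (r0, s2), (r1, s0), (r2, s1), (r1, s3).
M1 accepts in {r0, r1} and M2 accepts in {s0, s2, s3}. In every reachable pair the two components are either both accepting — (r0, s2), (r1, s0), (r1, s3) — or both non-accepting, so no string is accepted by exactly one of the machines: L(M1) \ L(M2) and L(M2) \ L(M1) are both empty.
Hence every string is accepted by M1 iff it is accepted by M2, and the two languages coincide.

Yes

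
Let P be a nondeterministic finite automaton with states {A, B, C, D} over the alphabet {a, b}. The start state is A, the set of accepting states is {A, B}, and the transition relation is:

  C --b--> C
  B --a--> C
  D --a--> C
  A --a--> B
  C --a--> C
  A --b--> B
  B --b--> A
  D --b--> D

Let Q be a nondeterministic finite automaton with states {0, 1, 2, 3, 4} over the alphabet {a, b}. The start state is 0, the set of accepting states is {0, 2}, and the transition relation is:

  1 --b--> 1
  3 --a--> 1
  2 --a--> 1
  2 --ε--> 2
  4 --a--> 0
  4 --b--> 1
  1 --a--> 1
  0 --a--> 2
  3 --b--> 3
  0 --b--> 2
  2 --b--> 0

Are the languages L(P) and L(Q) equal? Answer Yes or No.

Exploring the product automaton P × Q from the start pair (A, 0), following both machines on each input symbol, reaches 3 state pairs: (A, 0), (B, 2), (C, 1).
P accepts in {A, B} and Q accepts in {0, 2}. In every reachable pair the two components are either both accepting — (A, 0), (B, 2) — or both non-accepting, so no string is accepted by exactly one of the machines: L(P) \ L(Q) and L(Q) \ L(P) are both empty.
Hence every string is accepted by P iff it is accepted by Q, and the two languages coincide.

Yes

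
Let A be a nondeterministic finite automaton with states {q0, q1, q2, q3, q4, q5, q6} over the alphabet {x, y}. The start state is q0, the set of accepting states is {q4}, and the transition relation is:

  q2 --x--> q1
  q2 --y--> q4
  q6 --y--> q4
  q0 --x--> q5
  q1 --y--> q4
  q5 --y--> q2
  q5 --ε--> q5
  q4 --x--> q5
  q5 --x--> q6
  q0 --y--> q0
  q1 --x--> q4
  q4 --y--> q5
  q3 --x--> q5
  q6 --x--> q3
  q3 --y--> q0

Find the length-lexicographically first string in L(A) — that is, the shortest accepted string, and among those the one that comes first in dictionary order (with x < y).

xxy

A breadth-first search from q0 reaches an accepting state first via the path q0 → q5 → q6 → q4 on input xxy.
No string of length < 3 is accepted (BFS exhausts all shorter strings without reaching an accepting state), and xxy is the lexicographically least accepting string of length 3.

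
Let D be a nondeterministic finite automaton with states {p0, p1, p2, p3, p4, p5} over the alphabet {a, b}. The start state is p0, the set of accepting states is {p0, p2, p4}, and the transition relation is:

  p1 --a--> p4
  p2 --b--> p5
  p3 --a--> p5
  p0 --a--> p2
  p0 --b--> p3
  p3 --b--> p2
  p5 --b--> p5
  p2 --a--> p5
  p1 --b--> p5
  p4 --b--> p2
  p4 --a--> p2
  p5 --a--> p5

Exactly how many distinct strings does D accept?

3

The useful subgraph on states {p0, p2, p3} is acyclic, so L(D) is finite; the longest accepting path visits 3 useful states, giving maximum string length 2.
Counting accepting paths from p0 by length: 1 of length 0, 1 of length 1, 1 of length 2. Total 3.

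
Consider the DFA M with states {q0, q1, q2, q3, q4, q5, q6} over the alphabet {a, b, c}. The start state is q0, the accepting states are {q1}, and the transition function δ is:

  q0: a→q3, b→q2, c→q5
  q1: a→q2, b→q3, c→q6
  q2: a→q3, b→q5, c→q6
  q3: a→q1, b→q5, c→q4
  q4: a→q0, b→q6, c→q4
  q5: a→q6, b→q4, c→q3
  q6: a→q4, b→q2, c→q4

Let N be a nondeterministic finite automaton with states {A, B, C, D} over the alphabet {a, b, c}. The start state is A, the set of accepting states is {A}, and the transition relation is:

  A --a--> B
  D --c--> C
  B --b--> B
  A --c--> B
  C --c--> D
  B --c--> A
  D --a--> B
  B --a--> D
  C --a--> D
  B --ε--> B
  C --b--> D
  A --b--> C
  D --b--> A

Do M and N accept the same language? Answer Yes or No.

The string aa is accepted by M but rejected by N.
So L(M) ≠ L(N).

No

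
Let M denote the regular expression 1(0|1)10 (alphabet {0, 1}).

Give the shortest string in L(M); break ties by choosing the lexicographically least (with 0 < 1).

1010

By inspection of the expression, no string of length less than 4 matches, and 1010 is the lexicographically first match of length 4.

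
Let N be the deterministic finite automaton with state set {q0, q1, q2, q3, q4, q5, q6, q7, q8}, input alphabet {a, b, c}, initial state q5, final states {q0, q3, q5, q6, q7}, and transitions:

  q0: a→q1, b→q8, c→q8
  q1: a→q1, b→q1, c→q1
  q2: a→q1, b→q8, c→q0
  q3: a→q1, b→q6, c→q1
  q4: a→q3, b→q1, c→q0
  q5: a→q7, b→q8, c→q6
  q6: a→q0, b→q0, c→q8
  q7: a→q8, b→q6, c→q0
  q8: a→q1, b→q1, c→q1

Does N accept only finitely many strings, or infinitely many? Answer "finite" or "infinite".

The useful states (reachable from q5 and able to reach an accepting state) are {q0, q5, q6, q7}.
Restricted to these states the transition graph has no cycle, so every accepting path has bounded length and L is finite.

finite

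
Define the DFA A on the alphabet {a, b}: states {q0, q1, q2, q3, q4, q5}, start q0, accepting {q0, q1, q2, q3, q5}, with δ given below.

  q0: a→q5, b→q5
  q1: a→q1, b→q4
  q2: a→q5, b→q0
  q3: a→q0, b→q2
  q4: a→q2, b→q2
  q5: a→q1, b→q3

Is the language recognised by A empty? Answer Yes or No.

The empty string ε is accepted: the run q0 ends in the accepting state q0.
Since at least one string is accepted, L(A) is not empty.

No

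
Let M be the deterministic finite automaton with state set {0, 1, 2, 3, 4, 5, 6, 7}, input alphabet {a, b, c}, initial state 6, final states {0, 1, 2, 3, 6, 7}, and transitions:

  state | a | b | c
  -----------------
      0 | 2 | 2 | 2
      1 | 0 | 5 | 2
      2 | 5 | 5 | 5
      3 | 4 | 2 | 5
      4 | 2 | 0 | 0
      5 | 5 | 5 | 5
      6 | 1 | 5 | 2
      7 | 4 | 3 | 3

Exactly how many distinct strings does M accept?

The useful subgraph on states {0, 1, 2, 6} is acyclic, so L(M) is finite; the longest accepting path visits 4 useful states, giving maximum string length 3.
Counting accepting paths from 6 by length: 1 of length 0, 2 of length 1, 2 of length 2, 3 of length 3. Total 8.

8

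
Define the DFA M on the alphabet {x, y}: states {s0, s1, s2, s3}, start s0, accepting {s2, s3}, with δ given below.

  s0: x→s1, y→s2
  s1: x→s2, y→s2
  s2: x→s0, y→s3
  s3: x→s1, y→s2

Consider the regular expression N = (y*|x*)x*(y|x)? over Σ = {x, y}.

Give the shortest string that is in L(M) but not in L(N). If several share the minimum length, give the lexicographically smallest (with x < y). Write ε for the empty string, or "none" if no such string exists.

The string xyy is accepted by M but not by N.
No shorter string lies in the difference, and xyy is the lexicographically first length-3 string in L(M) \ L(N).

xyy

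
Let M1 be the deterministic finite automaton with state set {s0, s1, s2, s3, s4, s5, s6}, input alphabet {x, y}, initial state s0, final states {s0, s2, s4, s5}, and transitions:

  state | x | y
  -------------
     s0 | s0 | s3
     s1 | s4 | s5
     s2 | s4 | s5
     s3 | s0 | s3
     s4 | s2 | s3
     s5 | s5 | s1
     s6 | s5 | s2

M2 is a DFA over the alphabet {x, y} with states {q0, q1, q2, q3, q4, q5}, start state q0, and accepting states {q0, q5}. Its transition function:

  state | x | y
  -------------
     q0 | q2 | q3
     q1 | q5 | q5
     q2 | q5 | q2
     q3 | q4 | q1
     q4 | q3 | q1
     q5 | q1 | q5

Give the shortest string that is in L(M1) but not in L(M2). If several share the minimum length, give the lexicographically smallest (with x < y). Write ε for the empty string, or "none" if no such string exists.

The string x is accepted by M1 but not by M2.
No shorter string lies in the difference, and x is the lexicographically first length-1 string in L(M1) \ L(M2).

x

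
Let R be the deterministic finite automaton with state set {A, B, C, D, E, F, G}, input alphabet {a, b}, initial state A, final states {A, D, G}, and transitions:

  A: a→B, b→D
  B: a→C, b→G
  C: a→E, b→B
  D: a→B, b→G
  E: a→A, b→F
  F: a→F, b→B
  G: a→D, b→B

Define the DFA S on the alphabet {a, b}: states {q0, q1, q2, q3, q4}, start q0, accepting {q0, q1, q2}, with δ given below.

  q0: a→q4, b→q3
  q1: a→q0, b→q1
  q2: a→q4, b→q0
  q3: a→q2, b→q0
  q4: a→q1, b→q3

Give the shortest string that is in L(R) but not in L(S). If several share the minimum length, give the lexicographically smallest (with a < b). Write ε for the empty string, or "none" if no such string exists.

b

The string b is accepted by R but not by S.
No shorter string lies in the difference, and b is the lexicographically first length-1 string in L(R) \ L(S).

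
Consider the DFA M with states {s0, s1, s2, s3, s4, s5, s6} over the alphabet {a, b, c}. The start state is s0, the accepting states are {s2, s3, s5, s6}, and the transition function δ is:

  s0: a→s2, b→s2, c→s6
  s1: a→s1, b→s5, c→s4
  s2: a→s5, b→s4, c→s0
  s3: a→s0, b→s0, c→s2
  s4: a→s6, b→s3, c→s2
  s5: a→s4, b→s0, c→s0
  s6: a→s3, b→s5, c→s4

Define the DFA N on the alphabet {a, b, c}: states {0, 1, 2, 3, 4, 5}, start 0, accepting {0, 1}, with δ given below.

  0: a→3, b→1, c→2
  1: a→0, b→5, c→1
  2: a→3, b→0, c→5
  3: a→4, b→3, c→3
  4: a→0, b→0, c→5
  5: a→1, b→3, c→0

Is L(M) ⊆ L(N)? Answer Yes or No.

The string a is in L(M) but not in L(N).
So L(M) ⊄ L(N).

No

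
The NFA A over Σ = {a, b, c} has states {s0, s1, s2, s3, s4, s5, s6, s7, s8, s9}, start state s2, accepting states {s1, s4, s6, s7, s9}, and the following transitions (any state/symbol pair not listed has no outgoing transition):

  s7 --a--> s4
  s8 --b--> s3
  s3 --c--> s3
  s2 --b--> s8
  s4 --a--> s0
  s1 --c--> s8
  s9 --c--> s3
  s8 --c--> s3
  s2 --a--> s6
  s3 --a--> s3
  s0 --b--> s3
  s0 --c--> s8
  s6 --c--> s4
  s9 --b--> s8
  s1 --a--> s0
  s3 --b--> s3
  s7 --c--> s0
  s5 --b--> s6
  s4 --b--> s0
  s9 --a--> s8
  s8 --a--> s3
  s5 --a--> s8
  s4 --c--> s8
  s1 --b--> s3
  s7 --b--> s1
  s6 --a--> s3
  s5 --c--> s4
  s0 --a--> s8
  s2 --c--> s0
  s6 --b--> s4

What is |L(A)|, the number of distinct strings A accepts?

3

The useful subgraph on states {s2, s4, s6} is acyclic, so L(A) is finite; the longest accepting path visits 3 useful states, giving maximum string length 2.
Counting accepting paths from s2 by length: 1 of length 1, 2 of length 2. Total 3.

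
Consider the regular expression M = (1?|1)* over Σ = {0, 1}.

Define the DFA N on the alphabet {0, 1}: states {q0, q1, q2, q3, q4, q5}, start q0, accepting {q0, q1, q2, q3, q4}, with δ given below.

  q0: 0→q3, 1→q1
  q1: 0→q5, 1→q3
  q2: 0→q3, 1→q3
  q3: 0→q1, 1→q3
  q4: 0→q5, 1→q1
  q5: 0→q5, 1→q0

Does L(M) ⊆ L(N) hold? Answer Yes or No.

Yes

Converting the expression M to a DFA (subset construction, then merging equivalent states) gives the minimal DFA with states {m0, m1}, start state m0, accepting states {m0} and transitions m0: 0→m1, 1→m0; m1: 0→m1, 1→m1.
Exploring the product automaton M × N from the start pair (m0, q0), following both machines on each input symbol, reaches 7 state pairs: (m0, q0), (m1, q3), (m0, q1), (m1, q1), (m1, q5), (m0, q3), (m1, q0).
M accepts in {m0} and N accepts in {q0, q1, q2, q3, q4}. The reachable pairs whose M-component is accepting are (m0, q0), (m0, q1), (m0, q3); in each of them the N-component is accepting too, so the product for L(M) \ L(N) (M-component accepting, N-component rejecting) has no reachable accepting pair and the difference is empty.
Hence every string in L(M) is also in L(N).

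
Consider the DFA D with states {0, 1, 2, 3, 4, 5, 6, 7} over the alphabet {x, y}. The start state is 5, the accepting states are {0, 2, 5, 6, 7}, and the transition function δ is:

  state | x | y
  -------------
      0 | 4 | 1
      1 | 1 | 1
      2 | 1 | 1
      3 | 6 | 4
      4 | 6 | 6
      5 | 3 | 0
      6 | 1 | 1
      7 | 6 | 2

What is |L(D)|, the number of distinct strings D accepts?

7

The useful subgraph on states {0, 3, 4, 5, 6} is acyclic, so L(D) is finite; the longest accepting path visits 4 useful states, giving maximum string length 3.
Counting accepting paths from 5 by length: 1 of length 0, 1 of length 1, 1 of length 2, 4 of length 3. Total 7.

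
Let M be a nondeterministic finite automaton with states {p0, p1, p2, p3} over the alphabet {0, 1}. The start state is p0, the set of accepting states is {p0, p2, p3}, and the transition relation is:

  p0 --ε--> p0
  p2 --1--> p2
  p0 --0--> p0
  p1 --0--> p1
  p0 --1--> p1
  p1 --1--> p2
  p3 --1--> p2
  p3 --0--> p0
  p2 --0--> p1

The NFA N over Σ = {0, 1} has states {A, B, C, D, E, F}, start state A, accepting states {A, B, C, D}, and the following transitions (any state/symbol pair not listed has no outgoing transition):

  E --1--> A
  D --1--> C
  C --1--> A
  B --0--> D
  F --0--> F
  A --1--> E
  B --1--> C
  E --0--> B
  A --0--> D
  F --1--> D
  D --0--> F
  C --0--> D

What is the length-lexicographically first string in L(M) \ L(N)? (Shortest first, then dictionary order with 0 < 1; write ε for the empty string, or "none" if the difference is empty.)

The string 00 is accepted by M but not by N.
No shorter string lies in the difference, and 00 is the lexicographically first length-2 string in L(M) \ L(N).

00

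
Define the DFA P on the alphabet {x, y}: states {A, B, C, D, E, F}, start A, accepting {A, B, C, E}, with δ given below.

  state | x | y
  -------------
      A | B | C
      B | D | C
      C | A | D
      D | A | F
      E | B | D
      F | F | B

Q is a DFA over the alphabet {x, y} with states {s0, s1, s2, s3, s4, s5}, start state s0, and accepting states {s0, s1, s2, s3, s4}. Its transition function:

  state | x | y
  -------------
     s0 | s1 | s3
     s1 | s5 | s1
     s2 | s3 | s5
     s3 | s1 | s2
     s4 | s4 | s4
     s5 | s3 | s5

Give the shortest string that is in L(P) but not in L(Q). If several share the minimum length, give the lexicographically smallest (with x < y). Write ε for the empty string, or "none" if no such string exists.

The string xyx is accepted by P but not by Q.
No shorter string lies in the difference, and xyx is the lexicographically first length-3 string in L(P) \ L(Q).

xyx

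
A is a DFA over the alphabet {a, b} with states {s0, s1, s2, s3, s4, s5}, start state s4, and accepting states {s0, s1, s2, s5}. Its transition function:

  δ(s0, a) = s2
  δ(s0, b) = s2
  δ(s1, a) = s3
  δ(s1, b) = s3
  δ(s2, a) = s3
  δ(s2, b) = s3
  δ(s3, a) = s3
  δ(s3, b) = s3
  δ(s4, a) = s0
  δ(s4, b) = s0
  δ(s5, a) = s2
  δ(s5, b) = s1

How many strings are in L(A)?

6

The useful subgraph on states {s0, s2, s4} is acyclic, so L(A) is finite; the longest accepting path visits 3 useful states, giving maximum string length 2.
Counting accepting paths from s4 by length: 2 of length 1, 4 of length 2. Total 6.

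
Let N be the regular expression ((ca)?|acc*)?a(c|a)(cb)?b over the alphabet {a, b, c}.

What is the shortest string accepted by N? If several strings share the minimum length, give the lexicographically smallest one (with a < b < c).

aab

By inspection of the expression, no string of length less than 3 matches, and aab is the lexicographically first match of length 3.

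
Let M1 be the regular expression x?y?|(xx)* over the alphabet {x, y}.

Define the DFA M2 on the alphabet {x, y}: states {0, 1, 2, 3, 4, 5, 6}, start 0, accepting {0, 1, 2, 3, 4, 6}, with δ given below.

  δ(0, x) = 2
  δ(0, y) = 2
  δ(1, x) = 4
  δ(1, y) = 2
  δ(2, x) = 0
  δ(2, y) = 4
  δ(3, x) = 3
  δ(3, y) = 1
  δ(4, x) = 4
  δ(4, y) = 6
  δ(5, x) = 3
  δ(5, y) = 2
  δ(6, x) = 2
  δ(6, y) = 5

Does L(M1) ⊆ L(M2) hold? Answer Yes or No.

Converting the expression M1 to a DFA (subset construction, then merging equivalent states) gives the minimal DFA with states {r0, r1, r2, r3, r4, r5}, start state r0, accepting states {r0, r1, r2, r3} and transitions r0: x→r1, y→r2; r1: x→r3, y→r2; r2: x→r4, y→r4; r3: x→r5, y→r4; r4: x→r4, y→r4; r5: x→r3, y→r4.
Exploring the product automaton M1 × M2 from the start pair (r0, 0), following both machines on each input symbol, reaches 13 state pairs: (r0, 0), (r1, 2), (r2, 2), (r3, 0), (r2, 4), (r4, 0), (r4, 4), (r5, 2), (r4, 2), (r4, 6), (r4, 5), (r4, 3), (r4, 1).
M1 accepts in {r0, r1, r2, r3} and M2 accepts in {0, 1, 2, 3, 4, 6}. The reachable pairs whose M1-component is accepting are (r0, 0), (r1, 2), (r2, 2), (r3, 0), (r2, 4); in each of them the M2-component is accepting too, so the product for L(M1) \ L(M2) (M1-component accepting, M2-component rejecting) has no reachable accepting pair and the difference is empty.
Hence every string in L(M1) is also in L(M2).

Yes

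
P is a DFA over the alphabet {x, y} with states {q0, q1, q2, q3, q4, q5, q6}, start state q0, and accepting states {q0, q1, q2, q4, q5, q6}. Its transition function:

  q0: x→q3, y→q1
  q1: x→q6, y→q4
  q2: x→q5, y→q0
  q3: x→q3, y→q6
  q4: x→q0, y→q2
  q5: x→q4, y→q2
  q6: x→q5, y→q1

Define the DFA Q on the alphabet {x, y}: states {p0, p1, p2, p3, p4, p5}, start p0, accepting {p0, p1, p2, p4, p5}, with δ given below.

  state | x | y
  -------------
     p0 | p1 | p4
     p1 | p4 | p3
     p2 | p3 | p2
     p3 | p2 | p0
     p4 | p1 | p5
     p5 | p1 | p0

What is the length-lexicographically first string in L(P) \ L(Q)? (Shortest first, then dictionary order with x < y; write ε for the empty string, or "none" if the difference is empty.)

The string xy is accepted by P but not by Q.
No shorter string lies in the difference, and xy is the lexicographically first length-2 string in L(P) \ L(Q).

xy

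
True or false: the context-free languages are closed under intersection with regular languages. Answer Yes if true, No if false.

Run a PDA for the context-free language and a DFA for the regular one in parallel (product of finite controls, the PDA's stack unchanged, the DFA advancing only on input moves); the product PDA accepts exactly the intersection. (Intersection of two CFLs, by contrast, can fail to be context-free.)
So the context-free languages are closed under intersection with a regular language.

Yes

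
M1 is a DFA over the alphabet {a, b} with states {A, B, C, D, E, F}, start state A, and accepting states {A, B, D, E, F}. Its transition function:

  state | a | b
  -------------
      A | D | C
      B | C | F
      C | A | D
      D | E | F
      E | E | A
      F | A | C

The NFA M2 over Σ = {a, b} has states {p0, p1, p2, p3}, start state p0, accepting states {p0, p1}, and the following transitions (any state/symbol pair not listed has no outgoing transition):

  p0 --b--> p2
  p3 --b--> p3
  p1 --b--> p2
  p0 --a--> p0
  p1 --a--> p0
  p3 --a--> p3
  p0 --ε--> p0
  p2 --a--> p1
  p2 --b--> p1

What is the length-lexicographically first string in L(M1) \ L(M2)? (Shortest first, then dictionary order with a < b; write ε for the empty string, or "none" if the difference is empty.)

The string ab is accepted by M1 but not by M2.
No shorter string lies in the difference, and ab is the lexicographically first length-2 string in L(M1) \ L(M2).

ab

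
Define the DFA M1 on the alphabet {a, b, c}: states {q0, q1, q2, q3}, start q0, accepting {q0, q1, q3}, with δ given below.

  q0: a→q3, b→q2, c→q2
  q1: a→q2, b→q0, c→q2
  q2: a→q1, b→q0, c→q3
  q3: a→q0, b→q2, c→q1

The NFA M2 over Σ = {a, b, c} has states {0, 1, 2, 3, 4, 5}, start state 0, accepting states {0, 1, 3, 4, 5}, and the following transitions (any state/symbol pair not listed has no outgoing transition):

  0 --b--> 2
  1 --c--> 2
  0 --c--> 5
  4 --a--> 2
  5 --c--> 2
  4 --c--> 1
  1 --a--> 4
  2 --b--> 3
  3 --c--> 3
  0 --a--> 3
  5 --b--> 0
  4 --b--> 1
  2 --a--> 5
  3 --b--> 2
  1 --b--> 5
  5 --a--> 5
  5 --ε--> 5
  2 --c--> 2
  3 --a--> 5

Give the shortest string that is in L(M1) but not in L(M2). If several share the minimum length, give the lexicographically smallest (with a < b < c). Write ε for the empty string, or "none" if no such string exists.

bc

The string bc is accepted by M1 but not by M2.
No shorter string lies in the difference, and bc is the lexicographically first length-2 string in L(M1) \ L(M2).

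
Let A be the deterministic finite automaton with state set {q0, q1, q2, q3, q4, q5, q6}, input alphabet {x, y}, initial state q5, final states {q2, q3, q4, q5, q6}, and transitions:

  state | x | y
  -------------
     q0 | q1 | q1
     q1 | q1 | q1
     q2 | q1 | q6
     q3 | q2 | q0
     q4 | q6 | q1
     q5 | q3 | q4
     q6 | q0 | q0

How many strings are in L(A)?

The useful subgraph on states {q2, q3, q4, q5, q6} is acyclic, so L(A) is finite; the longest accepting path visits 4 useful states, giving maximum string length 3.
Counting accepting paths from q5 by length: 1 of length 0, 2 of length 1, 2 of length 2, 1 of length 3. Total 6.

6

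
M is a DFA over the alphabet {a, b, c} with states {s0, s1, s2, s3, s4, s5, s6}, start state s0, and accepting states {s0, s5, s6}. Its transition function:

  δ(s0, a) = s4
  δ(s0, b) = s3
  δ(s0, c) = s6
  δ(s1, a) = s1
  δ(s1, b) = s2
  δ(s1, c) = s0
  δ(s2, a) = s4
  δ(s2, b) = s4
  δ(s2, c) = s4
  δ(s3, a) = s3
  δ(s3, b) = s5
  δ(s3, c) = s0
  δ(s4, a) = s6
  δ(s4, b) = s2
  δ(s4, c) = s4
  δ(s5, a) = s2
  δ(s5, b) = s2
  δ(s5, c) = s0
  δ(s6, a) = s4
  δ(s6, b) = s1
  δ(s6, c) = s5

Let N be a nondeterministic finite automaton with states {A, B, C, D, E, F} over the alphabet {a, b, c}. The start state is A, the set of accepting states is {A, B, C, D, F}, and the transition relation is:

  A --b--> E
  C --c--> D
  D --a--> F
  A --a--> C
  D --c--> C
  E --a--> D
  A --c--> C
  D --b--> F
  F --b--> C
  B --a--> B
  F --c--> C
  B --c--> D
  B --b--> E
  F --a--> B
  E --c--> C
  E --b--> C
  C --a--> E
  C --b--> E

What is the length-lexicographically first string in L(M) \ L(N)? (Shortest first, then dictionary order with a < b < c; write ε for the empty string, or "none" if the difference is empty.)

The string aa is accepted by M but not by N.
No shorter string lies in the difference, and aa is the lexicographically first length-2 string in L(M) \ L(N).

aa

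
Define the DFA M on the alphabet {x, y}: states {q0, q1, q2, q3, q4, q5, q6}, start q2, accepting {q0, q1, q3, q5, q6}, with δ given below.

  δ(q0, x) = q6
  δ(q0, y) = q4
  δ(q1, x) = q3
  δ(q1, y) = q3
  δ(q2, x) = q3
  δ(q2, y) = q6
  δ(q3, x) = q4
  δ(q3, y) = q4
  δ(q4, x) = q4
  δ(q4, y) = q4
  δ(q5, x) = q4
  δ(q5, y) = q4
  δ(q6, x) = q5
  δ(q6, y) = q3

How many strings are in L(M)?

The useful subgraph on states {q2, q3, q5, q6} is acyclic, so L(M) is finite; the longest accepting path visits 3 useful states, giving maximum string length 2.
Counting accepting paths from q2 by length: 2 of length 1, 2 of length 2. Total 4.

4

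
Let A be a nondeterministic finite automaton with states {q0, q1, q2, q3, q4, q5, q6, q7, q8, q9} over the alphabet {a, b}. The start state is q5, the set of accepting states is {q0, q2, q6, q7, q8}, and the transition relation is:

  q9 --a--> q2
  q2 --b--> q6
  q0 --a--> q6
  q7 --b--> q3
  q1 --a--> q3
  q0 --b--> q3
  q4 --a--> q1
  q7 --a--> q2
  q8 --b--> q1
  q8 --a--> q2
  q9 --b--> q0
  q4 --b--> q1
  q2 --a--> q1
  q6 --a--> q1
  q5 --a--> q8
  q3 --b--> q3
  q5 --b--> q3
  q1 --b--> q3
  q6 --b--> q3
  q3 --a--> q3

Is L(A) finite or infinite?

finite

The useful states (reachable from q5 and able to reach an accepting state) are {q2, q5, q6, q8}.
Restricted to these states the transition graph has no cycle, so every accepting path has bounded length and L is finite.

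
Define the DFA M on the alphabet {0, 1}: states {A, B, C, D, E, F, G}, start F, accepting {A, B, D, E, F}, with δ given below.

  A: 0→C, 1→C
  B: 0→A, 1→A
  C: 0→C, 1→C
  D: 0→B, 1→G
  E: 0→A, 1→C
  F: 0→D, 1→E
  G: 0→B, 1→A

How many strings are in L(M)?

The useful subgraph on states {A, B, D, E, F, G} is acyclic, so L(M) is finite; the longest accepting path visits 5 useful states, giving maximum string length 4.
Counting accepting paths from F by length: 1 of length 0, 2 of length 1, 2 of length 2, 4 of length 3, 2 of length 4. Total 11.

11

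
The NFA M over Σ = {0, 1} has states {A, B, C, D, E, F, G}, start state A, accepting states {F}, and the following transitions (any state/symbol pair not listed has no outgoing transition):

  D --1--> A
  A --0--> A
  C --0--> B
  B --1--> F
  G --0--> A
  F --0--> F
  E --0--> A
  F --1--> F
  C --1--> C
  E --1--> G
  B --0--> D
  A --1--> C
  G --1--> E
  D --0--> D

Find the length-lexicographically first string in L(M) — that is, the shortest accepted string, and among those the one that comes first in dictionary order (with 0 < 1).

101

A breadth-first search from A reaches an accepting state first via the path A → C → B → F on input 101.
No string of length < 3 is accepted (BFS exhausts all shorter strings without reaching an accepting state), and 101 is the lexicographically least accepting string of length 3.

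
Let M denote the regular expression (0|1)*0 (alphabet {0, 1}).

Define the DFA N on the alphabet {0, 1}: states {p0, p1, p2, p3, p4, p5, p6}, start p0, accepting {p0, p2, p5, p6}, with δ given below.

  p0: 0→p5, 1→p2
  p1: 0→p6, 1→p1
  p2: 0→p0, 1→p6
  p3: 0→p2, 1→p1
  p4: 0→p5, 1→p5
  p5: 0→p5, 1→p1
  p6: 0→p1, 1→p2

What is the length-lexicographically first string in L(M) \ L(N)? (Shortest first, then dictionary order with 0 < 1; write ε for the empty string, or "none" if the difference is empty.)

The string 110 is accepted by M but not by N.
No shorter string lies in the difference, and 110 is the lexicographically first length-3 string in L(M) \ L(N).

110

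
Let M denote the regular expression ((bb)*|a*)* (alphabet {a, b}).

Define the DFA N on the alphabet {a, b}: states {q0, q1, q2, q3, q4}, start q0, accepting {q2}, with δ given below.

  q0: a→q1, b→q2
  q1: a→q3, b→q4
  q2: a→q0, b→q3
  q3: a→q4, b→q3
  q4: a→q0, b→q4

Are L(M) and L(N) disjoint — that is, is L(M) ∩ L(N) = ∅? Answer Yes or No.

Yes

Converting the expression M to a DFA (subset construction, then merging equivalent states) gives the minimal DFA with states {m0, m1, m2}, start state m0, accepting states {m0} and transitions m0: a→m0, b→m1; m1: a→m2, b→m0; m2: a→m2, b→m2.
Exploring the product automaton M × N from the start pair (m0, q0), following both machines on each input symbol, reaches 12 state pairs: (m0, q0), (m0, q1), (m1, q2), (m0, q3), (m1, q4), (m2, q0), (m0, q4), (m1, q3), (m2, q1), (m2, q2), (m2, q4), (m2, q3).
M accepts in {m0} and N accepts in {q2}; no reachable pair has both components accepting, so no string drives both machines to acceptance simultaneously and L(M) ∩ L(N) = ∅.
So no string is accepted by both, and the intersection is empty.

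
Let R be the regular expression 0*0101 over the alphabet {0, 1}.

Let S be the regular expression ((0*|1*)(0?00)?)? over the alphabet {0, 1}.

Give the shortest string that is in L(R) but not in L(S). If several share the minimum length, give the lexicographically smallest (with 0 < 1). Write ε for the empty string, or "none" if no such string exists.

The string 0101 is accepted by R but not by S.
No shorter string lies in the difference, and 0101 is the lexicographically first length-4 string in L(R) \ L(S).

0101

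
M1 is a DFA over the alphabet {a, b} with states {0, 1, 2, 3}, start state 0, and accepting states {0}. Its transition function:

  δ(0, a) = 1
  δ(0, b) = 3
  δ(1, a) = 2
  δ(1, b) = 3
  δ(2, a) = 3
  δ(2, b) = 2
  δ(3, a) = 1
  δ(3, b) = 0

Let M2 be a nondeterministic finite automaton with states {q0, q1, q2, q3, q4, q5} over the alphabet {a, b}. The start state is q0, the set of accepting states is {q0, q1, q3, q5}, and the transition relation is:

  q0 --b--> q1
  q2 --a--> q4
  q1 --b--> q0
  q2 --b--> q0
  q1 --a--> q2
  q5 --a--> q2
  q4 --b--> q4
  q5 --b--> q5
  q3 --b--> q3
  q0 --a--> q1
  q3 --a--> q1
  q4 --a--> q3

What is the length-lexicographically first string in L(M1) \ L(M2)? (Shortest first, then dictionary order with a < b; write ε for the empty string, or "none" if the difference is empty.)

The string aaab is accepted by M1 but not by M2.
No shorter string lies in the difference, and aaab is the lexicographically first length-4 string in L(M1) \ L(M2).

aaab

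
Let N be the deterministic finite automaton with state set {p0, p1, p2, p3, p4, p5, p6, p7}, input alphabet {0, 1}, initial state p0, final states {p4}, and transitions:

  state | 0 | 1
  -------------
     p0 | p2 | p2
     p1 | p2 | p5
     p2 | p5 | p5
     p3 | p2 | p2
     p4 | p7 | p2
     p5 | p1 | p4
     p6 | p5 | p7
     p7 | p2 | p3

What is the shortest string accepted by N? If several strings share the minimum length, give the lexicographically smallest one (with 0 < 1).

A breadth-first search from p0 reaches an accepting state first via the path p0 → p2 → p5 → p4 on input 001.
No string of length < 3 is accepted (BFS exhausts all shorter strings without reaching an accepting state), and 001 is the lexicographically least accepting string of length 3.

001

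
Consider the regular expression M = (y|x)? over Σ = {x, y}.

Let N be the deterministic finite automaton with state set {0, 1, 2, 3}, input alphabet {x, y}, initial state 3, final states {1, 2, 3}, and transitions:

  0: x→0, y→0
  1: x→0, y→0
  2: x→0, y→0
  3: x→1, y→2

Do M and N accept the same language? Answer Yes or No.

Converting the expression M to a DFA (subset construction, then merging equivalent states) gives the minimal DFA with states {m0, m1, m2}, start state m0, accepting states {m0, m1} and transitions m0: x→m1, y→m1; m1: x→m2, y→m2; m2: x→m2, y→m2.
Exploring the product automaton M × N from the start pair (m0, 3), following both machines on each input symbol, reaches 4 state pairs: (m0, 3), (m1, 1), (m1, 2), (m2, 0).
M accepts in {m0, m1} and N accepts in {1, 2, 3}. In every reachable pair the two components are either both accepting — (m0, 3), (m1, 1), (m1, 2) — or both non-accepting, so no string is accepted by exactly one of the machines: L(M) \ L(N) and L(N) \ L(M) are both empty.
Hence every string is accepted by M iff it is accepted by N, and the two languages coincide.

Yes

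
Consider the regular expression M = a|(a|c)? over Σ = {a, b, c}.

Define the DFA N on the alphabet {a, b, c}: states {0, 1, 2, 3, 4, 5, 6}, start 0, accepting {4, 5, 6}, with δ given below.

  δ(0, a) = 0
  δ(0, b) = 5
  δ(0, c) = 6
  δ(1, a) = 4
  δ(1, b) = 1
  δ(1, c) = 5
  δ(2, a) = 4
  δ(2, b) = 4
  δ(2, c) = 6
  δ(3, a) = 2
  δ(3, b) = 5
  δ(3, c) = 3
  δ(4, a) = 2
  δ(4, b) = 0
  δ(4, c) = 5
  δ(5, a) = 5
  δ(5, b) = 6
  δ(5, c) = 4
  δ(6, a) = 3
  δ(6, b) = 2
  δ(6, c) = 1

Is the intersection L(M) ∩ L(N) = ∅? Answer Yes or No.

The string c is accepted by both M and N.
Hence L(M) ∩ L(N) ≠ ∅.

No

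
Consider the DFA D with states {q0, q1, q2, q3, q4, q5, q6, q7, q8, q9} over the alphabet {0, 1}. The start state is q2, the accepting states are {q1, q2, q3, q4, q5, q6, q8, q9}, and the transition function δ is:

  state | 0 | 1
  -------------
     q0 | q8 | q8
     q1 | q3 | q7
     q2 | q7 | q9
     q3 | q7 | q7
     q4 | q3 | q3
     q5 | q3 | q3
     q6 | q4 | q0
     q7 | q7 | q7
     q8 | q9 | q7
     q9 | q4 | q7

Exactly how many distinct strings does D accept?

The useful subgraph on states {q2, q3, q4, q9} is acyclic, so L(D) is finite; the longest accepting path visits 4 useful states, giving maximum string length 3.
Counting accepting paths from q2 by length: 1 of length 0, 1 of length 1, 1 of length 2, 2 of length 3. Total 5.

5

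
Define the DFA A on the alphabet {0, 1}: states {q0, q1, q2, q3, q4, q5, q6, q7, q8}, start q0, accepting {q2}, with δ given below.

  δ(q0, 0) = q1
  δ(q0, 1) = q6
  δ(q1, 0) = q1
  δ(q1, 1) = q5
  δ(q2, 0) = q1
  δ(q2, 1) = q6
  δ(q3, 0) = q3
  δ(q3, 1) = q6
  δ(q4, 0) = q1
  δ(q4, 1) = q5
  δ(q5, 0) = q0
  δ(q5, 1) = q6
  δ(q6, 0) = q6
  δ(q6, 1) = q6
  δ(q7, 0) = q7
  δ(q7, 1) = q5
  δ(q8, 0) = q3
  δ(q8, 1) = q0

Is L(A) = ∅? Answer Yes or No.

The states reachable from the start state are {q0, q1, q5, q6}.
None of the accepting states {q2} is reachable, so no string is accepted and L(A) = ∅.

Yes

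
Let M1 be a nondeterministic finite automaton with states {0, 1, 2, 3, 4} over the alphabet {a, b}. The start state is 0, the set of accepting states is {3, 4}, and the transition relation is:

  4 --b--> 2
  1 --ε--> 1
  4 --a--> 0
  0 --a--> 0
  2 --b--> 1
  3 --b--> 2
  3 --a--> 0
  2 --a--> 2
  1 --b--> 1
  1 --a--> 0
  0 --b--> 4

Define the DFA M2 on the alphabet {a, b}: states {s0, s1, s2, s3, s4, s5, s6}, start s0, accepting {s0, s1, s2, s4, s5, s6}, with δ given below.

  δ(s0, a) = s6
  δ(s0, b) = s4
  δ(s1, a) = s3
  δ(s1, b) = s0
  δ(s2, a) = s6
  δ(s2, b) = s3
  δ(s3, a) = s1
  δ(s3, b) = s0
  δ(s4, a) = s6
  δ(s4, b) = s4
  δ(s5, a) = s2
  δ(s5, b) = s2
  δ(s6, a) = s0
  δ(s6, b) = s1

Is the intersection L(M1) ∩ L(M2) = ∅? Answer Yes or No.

No

The string b is accepted by both M1 and M2.
Hence L(M1) ∩ L(M2) ≠ ∅.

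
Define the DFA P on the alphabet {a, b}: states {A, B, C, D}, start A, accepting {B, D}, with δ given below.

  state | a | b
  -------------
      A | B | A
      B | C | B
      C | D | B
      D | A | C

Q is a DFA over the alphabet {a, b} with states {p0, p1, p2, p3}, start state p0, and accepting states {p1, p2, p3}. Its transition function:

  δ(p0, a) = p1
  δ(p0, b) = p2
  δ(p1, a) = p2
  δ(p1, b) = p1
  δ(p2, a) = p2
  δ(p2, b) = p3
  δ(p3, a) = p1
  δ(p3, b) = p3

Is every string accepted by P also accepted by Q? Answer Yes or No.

Yes

Exploring the product automaton P × Q from the start pair (A, p0), following both machines on each input symbol, reaches 11 state pairs: (A, p0), (B, p1), (A, p2), (C, p2), (B, p2), (A, p3), (D, p2), (B, p3), (C, p3), (C, p1), (D, p1).
P accepts in {B, D} and Q accepts in {p1, p2, p3}. The reachable pairs whose P-component is accepting are (B, p1), (B, p2), (D, p2), (B, p3), (D, p1); in each of them the Q-component is accepting too, so the product for L(P) \ L(Q) (P-component accepting, Q-component rejecting) has no reachable accepting pair and the difference is empty.
Hence every string in L(P) is also in L(Q).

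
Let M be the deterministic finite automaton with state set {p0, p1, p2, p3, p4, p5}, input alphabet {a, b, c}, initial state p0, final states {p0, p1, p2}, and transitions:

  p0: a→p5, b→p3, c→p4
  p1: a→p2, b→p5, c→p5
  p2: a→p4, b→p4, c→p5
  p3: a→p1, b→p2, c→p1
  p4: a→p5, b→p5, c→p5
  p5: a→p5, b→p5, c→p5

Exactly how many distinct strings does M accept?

The useful subgraph on states {p0, p1, p2, p3} is acyclic, so L(M) is finite; the longest accepting path visits 4 useful states, giving maximum string length 3.
Counting accepting paths from p0 by length: 1 of length 0, 3 of length 2, 2 of length 3. Total 6.

6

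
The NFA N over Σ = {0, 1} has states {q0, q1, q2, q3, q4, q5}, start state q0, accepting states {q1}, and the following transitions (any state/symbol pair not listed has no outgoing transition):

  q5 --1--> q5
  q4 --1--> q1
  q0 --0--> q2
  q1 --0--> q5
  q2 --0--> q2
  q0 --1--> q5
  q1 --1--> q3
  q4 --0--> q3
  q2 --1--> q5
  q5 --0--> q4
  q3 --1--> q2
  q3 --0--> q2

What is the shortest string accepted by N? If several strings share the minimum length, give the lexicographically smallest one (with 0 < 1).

A breadth-first search from q0 reaches an accepting state first via the path q0 → q5 → q4 → q1 on input 101.
No string of length < 3 is accepted (BFS exhausts all shorter strings without reaching an accepting state), and 101 is the lexicographically least accepting string of length 3.

101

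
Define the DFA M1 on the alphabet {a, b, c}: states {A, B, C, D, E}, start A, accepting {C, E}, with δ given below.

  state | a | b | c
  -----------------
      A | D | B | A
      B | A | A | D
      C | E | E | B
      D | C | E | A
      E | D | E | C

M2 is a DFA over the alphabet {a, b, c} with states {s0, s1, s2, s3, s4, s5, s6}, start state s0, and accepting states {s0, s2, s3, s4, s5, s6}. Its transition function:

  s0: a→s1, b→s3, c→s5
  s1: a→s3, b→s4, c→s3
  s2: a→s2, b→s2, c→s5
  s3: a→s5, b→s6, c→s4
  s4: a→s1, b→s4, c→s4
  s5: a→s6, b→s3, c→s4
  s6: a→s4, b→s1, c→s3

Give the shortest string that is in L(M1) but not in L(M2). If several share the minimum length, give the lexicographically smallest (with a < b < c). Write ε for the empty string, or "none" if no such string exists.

The string bca is accepted by M1 but not by M2.
No shorter string lies in the difference, and bca is the lexicographically first length-3 string in L(M1) \ L(M2).

bca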